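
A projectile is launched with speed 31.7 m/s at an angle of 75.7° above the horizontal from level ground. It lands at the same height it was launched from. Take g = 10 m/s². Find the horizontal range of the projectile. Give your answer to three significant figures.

48.1 m

For level ground, R = v₀² sin(2θ) / g.
sin(2 × 75.7°) = sin 151.4° = 0.4787.
R = (31.7)² × 0.4787 / 10 = 48.1 m.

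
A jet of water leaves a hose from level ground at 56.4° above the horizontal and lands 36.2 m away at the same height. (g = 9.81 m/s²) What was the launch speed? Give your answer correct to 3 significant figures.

19.6 m/s

On level ground, R = v₀² sin(2θ) / g, so v₀ = √(R g / sin 2θ).
sin(2 × 56.4°) = 0.9219.
v₀ = √(36.2 × 9.81 / 0.9219) = √385.2 = 19.6 m/s.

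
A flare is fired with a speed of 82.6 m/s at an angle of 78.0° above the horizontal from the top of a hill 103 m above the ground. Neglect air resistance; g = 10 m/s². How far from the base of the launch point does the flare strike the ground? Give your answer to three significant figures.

Components: v_x = 82.6 cos 78.0° = 17.17 m/s, v_y = 82.6 sin 78.0° = 80.79 m/s.
Vertical: 0 = 103 + 80.79 t − ½(10) t² ⇒ 5.000 t² − 80.79 t − 103 = 0.
t = [80.79 + √(6527 + 2060)] / 10.00 = 17.35 s.
Horizontal: R = v_x · t = 17.17 × 17.35 = 298 m.

298 m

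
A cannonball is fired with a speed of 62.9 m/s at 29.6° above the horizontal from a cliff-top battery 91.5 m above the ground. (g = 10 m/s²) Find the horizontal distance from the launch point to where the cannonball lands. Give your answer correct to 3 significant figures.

Components: v_x = 62.9 cos 29.6° = 54.69 m/s, v_y = 62.9 sin 29.6° = 31.07 m/s.
Vertical: 0 = 91.5 + 31.07 t − ½(10) t² ⇒ 5.000 t² − 31.07 t − 91.5 = 0.
t = [31.07 + √(965.3 + 1830)] / 10.00 = 8.394 s.
Horizontal: R = v_x · t = 54.69 × 8.394 = 459 m.

459 m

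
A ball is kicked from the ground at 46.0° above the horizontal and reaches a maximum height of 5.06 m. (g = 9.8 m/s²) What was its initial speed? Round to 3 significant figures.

13.8 m/s

At maximum height v_y = 0, so (v₀ sin θ)² = 2 g H.
v₀ sin 46.0° = √(2 × 9.8 × 5.06) = 9.959 m/s.
v₀ = 9.959 / sin 46.0° = 9.959 / 0.7193 = 13.8 m/s.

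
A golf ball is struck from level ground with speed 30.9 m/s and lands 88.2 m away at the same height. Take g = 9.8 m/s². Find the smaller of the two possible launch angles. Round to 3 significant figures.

32.4°

Level-ground range: R = v₀² sin(2θ)/g ⇒ sin 2θ = R g / v₀² = 88.2×9.8/30.9² = 0.9053.
2θ = arcsin(0.9053) = 64.86° or 180° − 64.86° = 115.14°.
So θ = 32.4° or θ = 57.6°.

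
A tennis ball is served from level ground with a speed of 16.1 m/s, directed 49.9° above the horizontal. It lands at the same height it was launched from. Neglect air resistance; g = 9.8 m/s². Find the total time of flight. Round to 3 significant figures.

Vertical component: v_y = 16.1 sin 49.9° = 12.32 m/s.
For a projectile landing at launch height, time of flight is t = 2 v_y / g = 2 × 12.32 / 9.8 = 2.51 s.

2.51 s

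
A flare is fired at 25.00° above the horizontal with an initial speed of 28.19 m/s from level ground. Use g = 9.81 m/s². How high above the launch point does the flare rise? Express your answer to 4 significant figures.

Vertical component of launch velocity: v_y = 28.19 sin 25.00° = 11.914 m/s.
At the highest point the vertical velocity is zero, so v_y² = 2 g h_max.
h_max = (11.914)² / (2 × 9.81) = 141.94 / 19.62 = 7.234 m.

7.234 m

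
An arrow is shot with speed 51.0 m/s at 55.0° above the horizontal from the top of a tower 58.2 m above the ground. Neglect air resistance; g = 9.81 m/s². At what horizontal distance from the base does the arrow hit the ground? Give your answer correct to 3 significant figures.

Components: v_x = 51.0 cos 55.0° = 29.25 m/s, v_y = 51.0 sin 55.0° = 41.78 m/s.
Vertical: 0 = 58.2 + 41.78 t − ½(9.81) t² ⇒ 4.905 t² − 41.78 t − 58.2 = 0.
t = [41.78 + √(1746 + 1142)] / 9.810 = 9.737 s.
Horizontal: R = v_x · t = 29.25 × 9.737 = 285 m.

285 m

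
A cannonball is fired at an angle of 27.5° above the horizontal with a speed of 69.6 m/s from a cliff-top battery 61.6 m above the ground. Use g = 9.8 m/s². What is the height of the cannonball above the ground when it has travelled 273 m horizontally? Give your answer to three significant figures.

108 m

v_x = 69.6 cos 27.5° = 61.74 m/s, v_y0 = 69.6 sin 27.5° = 32.14 m/s.
Time to reach x = 273 m: t = x / v_x = 273 / 61.74 = 4.422 s.
y = 61.6 + v_y0 t − ½ g t² = 61.6 + 32.14×4.422 − 4.900×4.422² = 108 m.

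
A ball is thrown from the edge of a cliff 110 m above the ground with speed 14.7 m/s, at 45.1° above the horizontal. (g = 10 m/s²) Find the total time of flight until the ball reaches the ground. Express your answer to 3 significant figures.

Vertical component: v_y = 14.7 sin 45.1° = 10.41 m/s.
Taking up as positive with launch at y = 110 m, landing at y = 0: 0 = 110 + 10.41 t − ½(10) t².
Solving 5.000 t² − 10.41 t − 110 = 0 gives t = [10.41 + √(10.41² + 4·5.000·110)] / 10.00 = 5.85 s.

5.85 s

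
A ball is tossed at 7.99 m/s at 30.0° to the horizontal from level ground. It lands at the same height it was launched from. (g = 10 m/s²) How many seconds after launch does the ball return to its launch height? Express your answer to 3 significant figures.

0.799 s

Vertical component: v_y = 7.99 sin 30.0° = 3.995 m/s.
For a projectile landing at launch height, time of flight is t = 2 v_y / g = 2 × 3.995 / 10 = 0.799 s.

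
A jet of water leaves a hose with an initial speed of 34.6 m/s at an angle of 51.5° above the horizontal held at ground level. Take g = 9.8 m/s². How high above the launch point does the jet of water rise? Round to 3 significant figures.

Vertical component of launch velocity: v_y = 34.6 sin 51.5° = 27.08 m/s.
At the highest point the vertical velocity is zero, so v_y² = 2 g h_max.
h_max = (27.08)² / (2 × 9.8) = 733.3 / 19.60 = 37.4 m.

37.4 m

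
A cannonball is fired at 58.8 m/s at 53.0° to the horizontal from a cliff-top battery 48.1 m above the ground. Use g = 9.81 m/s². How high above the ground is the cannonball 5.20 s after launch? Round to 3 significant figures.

160 m

v_y0 = 58.8 sin 53.0° = 46.96 m/s.
y(t) = 48.1 + v_y0 t − ½ g t² = 48.1 + 46.96×5.20 − ½×9.81×5.20² = 160 m.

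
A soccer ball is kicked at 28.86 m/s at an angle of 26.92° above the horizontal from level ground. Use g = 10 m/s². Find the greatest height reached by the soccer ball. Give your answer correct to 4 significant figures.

8.536 m

Vertical component of launch velocity: v_y = 28.86 sin 26.92° = 13.066 m/s.
At the highest point the vertical velocity is zero, so v_y² = 2 g h_max.
h_max = (13.066)² / (2 × 10) = 170.72 / 20.00 = 8.536 m.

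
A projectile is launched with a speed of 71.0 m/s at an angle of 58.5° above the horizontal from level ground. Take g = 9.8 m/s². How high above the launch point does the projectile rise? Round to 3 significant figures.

Vertical component of launch velocity: v_y = 71.0 sin 58.5° = 60.54 m/s.
At the highest point the vertical velocity is zero, so v_y² = 2 g h_max.
h_max = (60.54)² / (2 × 9.8) = 3665 / 19.60 = 187 m.

187 m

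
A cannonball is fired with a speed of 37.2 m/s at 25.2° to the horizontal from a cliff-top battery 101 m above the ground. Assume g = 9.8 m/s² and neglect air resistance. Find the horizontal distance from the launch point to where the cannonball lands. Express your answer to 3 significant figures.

217 m

Components: v_x = 37.2 cos 25.2° = 33.66 m/s, v_y = 37.2 sin 25.2° = 15.84 m/s.
Vertical: 0 = 101 + 15.84 t − ½(9.8) t² ⇒ 4.900 t² − 15.84 t − 101 = 0.
t = [15.84 + √(250.9 + 1980)] / 9.800 = 6.436 s.
Horizontal: R = v_x · t = 33.66 × 6.436 = 217 m.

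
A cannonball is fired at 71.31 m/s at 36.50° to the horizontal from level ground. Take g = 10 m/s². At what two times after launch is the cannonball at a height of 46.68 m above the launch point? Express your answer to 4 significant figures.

v_y0 = 71.31 sin 36.50° = 42.417 m/s.
Set y = v_y0 t − ½ g t² = 46.68: 5.000 t² − 42.417 t + 46.68 = 0.
t = [42.417 ± √(1799.2 − 933.60)] / 10 = (42.417 ± 29.421) / 10, giving t = 1.300 s or t = 7.184 s.
So the cannonball is at 46.68 m at t = 1.300 s (rising) and t = 7.184 s (falling).

1.300 s and 7.184 s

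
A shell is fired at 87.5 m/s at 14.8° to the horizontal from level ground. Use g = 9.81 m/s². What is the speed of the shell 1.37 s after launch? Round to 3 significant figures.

85.1 m/s

v_x = 87.5 cos 14.8° = 84.60 m/s (constant).
v_y(t) = 87.5 sin 14.8° − g t = 22.35 − 9.81 × 1.37 = 8.910 m/s.
Speed = √(v_x² + v_y²) = √(7157 + 79.39) = 85.1 m/s.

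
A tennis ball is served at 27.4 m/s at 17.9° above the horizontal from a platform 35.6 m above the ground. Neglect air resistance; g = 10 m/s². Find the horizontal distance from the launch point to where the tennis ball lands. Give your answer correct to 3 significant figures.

Components: v_x = 27.4 cos 17.9° = 26.07 m/s, v_y = 27.4 sin 17.9° = 8.422 m/s.
Vertical: 0 = 35.6 + 8.422 t − ½(10) t² ⇒ 5.000 t² − 8.422 t − 35.6 = 0.
t = [8.422 + √(70.93 + 712.0)] / 10.00 = 3.640 s.
Horizontal: R = v_x · t = 26.07 × 3.640 = 94.9 m.

94.9 m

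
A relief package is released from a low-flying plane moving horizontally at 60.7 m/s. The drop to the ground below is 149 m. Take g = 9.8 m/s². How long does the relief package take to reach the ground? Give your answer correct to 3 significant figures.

5.51 s

The horizontal speed doesn't affect the fall. With v_y0 = 0, h = ½ g t².
t = √(2 × 149 / 9.8) = √30.41 = 5.51 s.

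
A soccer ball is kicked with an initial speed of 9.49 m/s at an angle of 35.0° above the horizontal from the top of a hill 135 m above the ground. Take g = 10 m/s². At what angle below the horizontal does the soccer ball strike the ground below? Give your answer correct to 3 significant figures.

v_x = 9.49 cos 35.0° = 7.774 m/s.
At impact |v_y| = √(v_y0² + 2 g h) = √(5.443² + 2×10×135) = 52.25 m/s.
Angle below horizontal = arctan(|v_y| / v_x) = arctan(52.25 / 7.774) = 81.5°.

81.5°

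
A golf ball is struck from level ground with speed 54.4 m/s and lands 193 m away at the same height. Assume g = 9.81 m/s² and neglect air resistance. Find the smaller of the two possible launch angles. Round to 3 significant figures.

19.9°

Level-ground range: R = v₀² sin(2θ)/g ⇒ sin 2θ = R g / v₀² = 193×9.81/54.4² = 0.6398.
2θ = arcsin(0.6398) = 39.78° or 180° − 39.78° = 140.22°.
So θ = 19.9° or θ = 70.1°.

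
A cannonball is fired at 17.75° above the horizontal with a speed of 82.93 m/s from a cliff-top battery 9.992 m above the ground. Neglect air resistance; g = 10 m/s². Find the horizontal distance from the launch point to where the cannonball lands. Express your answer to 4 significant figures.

428.5 m

Components: v_x = 82.93 cos 17.75° = 78.982 m/s, v_y = 82.93 sin 17.75° = 25.282 m/s.
Vertical: 0 = 9.992 + 25.282 t − ½(10) t² ⇒ 5.000 t² − 25.282 t − 9.992 = 0.
t = [25.282 + √(639.18 + 199.84)] / 10.00 = 5.4248 s.
Horizontal: R = v_x · t = 78.982 × 5.4248 = 428.5 m.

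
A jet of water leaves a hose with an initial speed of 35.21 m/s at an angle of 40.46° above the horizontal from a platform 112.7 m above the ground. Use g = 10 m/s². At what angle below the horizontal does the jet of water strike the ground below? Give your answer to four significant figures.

v_x = 35.21 cos 40.46° = 26.790 m/s.
At impact |v_y| = √(v_y0² + 2 g h) = √(22.848² + 2×10×112.7) = 52.688 m/s.
Angle below horizontal = arctan(|v_y| / v_x) = arctan(52.688 / 26.790) = 63.05°.

63.05°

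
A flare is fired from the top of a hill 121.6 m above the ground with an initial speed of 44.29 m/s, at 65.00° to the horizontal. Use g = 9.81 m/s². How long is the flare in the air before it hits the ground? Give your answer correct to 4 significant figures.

10.54 s

Vertical component: v_y = 44.29 sin 65.00° = 40.140 m/s.
Taking up as positive with launch at y = 121.6 m, landing at y = 0: 0 = 121.6 + 40.140 t − ½(9.81) t².
Solving 4.905 t² − 40.140 t − 121.6 = 0 gives t = [40.140 + √(40.140² + 4·4.905·121.6)] / 9.810 = 10.54 s.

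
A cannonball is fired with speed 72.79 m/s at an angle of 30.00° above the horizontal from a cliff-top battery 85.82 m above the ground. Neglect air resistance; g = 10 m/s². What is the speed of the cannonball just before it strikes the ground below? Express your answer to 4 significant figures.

83.75 m/s

v_x = 72.79 cos 30.00° = 63.038 m/s is unchanged throughout.
For the vertical component, v_y² = v_y0² + 2 g h = (36.395)² + 2×10×85.82 = 3041.0, so |v_y| = 55.145 m/s.
Impact speed = √(v_x² + v_y²) = √(3973.8 + 3041.0) = 83.75 m/s.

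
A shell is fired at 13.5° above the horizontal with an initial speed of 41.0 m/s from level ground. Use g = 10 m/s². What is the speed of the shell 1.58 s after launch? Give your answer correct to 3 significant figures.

40.4 m/s

v_x = 41.0 cos 13.5° = 39.87 m/s (constant).
v_y(t) = 41.0 sin 13.5° − g t = 9.571 − 10 × 1.58 = -6.229 m/s.
Speed = √(v_x² + v_y²) = √(1590 + 38.80) = 40.4 m/s.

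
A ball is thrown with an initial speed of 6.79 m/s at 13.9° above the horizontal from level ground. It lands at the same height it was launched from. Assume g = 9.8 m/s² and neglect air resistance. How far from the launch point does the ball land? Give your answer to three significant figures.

Components: v_x = 6.79 cos 13.9° = 6.591 m/s, v_y = 6.79 sin 13.9° = 1.631 m/s.
Time of flight (same landing height): t = 2 v_y / g = 2 × 1.631 / 9.8 = 0.3329 s.
Range: R = v_x · t = 6.591 × 0.3329 = 2.19 m.

2.19 m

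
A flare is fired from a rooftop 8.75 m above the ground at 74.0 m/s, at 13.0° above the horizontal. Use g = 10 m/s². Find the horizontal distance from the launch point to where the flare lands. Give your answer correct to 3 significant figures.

273 m

Components: v_x = 74.0 cos 13.0° = 72.10 m/s, v_y = 74.0 sin 13.0° = 16.65 m/s.
Vertical: 0 = 8.75 + 16.65 t − ½(10) t² ⇒ 5.000 t² − 16.65 t − 8.75 = 0.
t = [16.65 + √(277.2 + 175.0)] / 10.00 = 3.791 s.
Horizontal: R = v_x · t = 72.10 × 3.791 = 273 m.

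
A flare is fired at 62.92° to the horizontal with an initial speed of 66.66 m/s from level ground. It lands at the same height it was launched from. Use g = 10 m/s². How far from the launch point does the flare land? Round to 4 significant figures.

For level ground, R = v₀² sin(2θ) / g.
sin(2 × 62.92°) = sin 125.84° = 0.8107.
R = (66.66)² × 0.8107 / 10 = 360.2 m.

360.2 m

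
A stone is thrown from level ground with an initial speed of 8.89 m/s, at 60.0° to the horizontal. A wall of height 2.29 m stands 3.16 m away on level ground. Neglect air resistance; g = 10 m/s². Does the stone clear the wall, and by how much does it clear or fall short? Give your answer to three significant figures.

v_x = 8.89 cos 60.0° = 4.445 m/s; v_y0 = 8.89 sin 60.0° = 7.699 m/s.
Time to reach the wall: t = 3.16 / 4.445 = 0.7109 s.
Height at that point: y = 7.699×0.7109 − 5.000×0.7109² = 2.946 m.
That is 2.946 − 2.29 = 0.656 m above the top of the wall, so the stone clears it.

Yes — it clears the wall by 0.656 m.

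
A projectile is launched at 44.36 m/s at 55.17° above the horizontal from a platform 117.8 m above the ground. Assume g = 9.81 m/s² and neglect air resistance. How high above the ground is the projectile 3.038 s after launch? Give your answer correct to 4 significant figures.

v_y0 = 44.36 sin 55.17° = 36.413 m/s.
y(t) = 117.8 + v_y0 t − ½ g t² = 117.8 + 36.413×3.038 − ½×9.81×3.038² = 183.2 m.

183.2 m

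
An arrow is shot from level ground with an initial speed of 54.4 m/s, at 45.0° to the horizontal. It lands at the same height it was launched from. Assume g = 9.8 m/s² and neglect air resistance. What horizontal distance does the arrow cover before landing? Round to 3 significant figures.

For level ground, R = v₀² sin(2θ) / g.
sin(2 × 45.0°) = sin 90.00° = 1.000.
R = (54.4)² × 1.000 / 9.8 = 302 m.

302 m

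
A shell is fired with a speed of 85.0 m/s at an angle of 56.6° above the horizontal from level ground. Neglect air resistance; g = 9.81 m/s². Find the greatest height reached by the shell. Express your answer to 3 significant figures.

257 m

Vertical component of launch velocity: v_y = 85.0 sin 56.6° = 70.96 m/s.
At the highest point the vertical velocity is zero, so v_y² = 2 g h_max.
h_max = (70.96)² / (2 × 9.81) = 5035 / 19.62 = 257 m.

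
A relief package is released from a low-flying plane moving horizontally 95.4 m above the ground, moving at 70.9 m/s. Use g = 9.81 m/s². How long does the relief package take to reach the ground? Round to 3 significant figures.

4.41 s

The horizontal speed doesn't affect the fall. With v_y0 = 0, h = ½ g t².
t = √(2 × 95.4 / 9.81) = √19.45 = 4.41 s.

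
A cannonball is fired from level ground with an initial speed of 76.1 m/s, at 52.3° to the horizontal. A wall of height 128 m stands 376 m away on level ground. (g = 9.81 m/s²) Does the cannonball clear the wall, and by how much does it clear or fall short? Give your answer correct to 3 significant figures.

v_x = 76.1 cos 52.3° = 46.54 m/s; v_y0 = 76.1 sin 52.3° = 60.21 m/s.
Time to reach the wall: t = 376 / 46.54 = 8.079 s.
Height at that point: y = 60.21×8.079 − 4.905×8.079² = 166.3 m.
That is 166.3 − 128 = 38.3 m above the top of the wall, so the cannonball clears it.

Yes — it clears the wall by 38.3 m.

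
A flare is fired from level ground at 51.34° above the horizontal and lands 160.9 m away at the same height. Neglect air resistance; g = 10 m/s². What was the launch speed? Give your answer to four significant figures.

On level ground, R = v₀² sin(2θ) / g, so v₀ = √(R g / sin 2θ).
sin(2 × 51.34°) = 0.9756.
v₀ = √(160.9 × 10 / 0.9756) = √1649.2 = 40.61 m/s.

40.61 m/s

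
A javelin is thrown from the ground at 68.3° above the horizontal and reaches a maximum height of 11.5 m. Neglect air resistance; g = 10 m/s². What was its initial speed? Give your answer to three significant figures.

At maximum height v_y = 0, so (v₀ sin θ)² = 2 g H.
v₀ sin 68.3° = √(2 × 10 × 11.5) = 15.17 m/s.
v₀ = 15.17 / sin 68.3° = 15.17 / 0.9291 = 16.3 m/s.

16.3 m/s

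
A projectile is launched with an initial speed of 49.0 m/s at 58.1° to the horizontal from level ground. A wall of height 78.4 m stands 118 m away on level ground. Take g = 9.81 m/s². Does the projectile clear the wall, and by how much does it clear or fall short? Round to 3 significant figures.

Yes — it clears the wall by 9.31 m.

v_x = 49.0 cos 58.1° = 25.89 m/s; v_y0 = 49.0 sin 58.1° = 41.60 m/s.
Time to reach the wall: t = 118 / 25.89 = 4.558 s.
Height at that point: y = 41.60×4.558 − 4.905×4.558² = 87.71 m.
That is 87.71 − 78.4 = 9.31 m above the top of the wall, so the projectile clears it.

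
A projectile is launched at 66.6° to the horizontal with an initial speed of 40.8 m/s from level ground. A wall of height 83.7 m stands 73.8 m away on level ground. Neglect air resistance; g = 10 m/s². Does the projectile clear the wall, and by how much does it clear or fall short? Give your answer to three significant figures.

v_x = 40.8 cos 66.6° = 16.20 m/s; v_y0 = 40.8 sin 66.6° = 37.44 m/s.
Time to reach the wall: t = 73.8 / 16.20 = 4.556 s.
Height at that point: y = 37.44×4.556 − 5.000×4.556² = 66.79 m.
That is 83.7 − 66.79 = 16.9 m below the top of the wall, so the projectile does not clear it.

No — it falls 16.9 m short of clearing the wall.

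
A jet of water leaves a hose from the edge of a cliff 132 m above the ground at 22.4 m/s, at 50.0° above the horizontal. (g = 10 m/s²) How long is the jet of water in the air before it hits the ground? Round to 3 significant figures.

Vertical component: v_y = 22.4 sin 50.0° = 17.16 m/s.
Taking up as positive with launch at y = 132 m, landing at y = 0: 0 = 132 + 17.16 t − ½(10) t².
Solving 5.000 t² − 17.16 t − 132 = 0 gives t = [17.16 + √(17.16² + 4·5.000·132)] / 10.00 = 7.13 s.

7.13 s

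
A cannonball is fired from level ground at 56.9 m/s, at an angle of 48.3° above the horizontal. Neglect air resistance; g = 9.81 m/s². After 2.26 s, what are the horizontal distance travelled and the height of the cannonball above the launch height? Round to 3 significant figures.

v_x = 56.9 cos 48.3° = 37.85 m/s; v_y0 = 56.9 sin 48.3° = 42.48 m/s.
x = v_x t = 37.85 × 2.26 = 85.5 m.
y = v_y0 t − ½ g t² = 42.48×2.26 − 4.905×2.26² = 71.0 m.

x = 85.5 m, y = 71.0 m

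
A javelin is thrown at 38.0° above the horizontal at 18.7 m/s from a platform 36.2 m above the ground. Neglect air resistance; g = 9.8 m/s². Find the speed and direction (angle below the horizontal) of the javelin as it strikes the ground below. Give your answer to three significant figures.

32.5 m/s at 63.1° below the horizontal

v_x = 18.7 cos 38.0° = 14.74 m/s (constant).
|v_y| at impact = √((11.51)² + 2×9.8×36.2) = 29.02 m/s.
Speed = √(14.74² + 29.02²) = 32.5 m/s; angle = arctan(29.02/14.74) = 63.1° below horizontal.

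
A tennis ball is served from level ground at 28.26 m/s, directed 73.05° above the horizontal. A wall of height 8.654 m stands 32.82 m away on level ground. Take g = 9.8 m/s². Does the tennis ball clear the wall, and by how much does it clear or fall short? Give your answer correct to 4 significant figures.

Yes — it clears the wall by 21.27 m.

v_x = 28.26 cos 73.05° = 8.2388 m/s; v_y0 = 28.26 sin 73.05° = 27.032 m/s.
Time to reach the wall: t = 32.82 / 8.2388 = 3.9836 s.
Height at that point: y = 27.032×3.9836 − 4.900×3.9836² = 29.926 m.
That is 29.926 − 8.654 = 21.27 m above the top of the wall, so the tennis ball clears it.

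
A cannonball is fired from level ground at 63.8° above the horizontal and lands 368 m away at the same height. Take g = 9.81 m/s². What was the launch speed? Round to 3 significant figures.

On level ground, R = v₀² sin(2θ) / g, so v₀ = √(R g / sin 2θ).
sin(2 × 63.8°) = 0.7923.
v₀ = √(368 × 9.81 / 0.7923) = √4556 = 67.5 m/s.

67.5 m/s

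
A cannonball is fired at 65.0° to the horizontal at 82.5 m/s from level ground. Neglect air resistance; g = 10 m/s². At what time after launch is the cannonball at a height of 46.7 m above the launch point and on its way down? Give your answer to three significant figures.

v_y0 = 82.5 sin 65.0° = 74.77 m/s.
Set y = v_y0 t − ½ g t² = 46.7: 5.000 t² − 74.77 t + 46.7 = 0.
t = [74.77 ± √(5591 − 934.0)] / 10 = (74.77 ± 68.24) / 10, giving t = 0.653 s or t = 14.3 s.
On the way down corresponds to the larger root: t = 14.3 s.

14.3 s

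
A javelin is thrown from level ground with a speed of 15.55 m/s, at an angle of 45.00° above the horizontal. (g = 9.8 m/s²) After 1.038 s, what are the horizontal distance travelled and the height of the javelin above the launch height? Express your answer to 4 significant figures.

x = 11.41 m, y = 6.134 m

v_x = 15.55 cos 45.00° = 10.996 m/s; v_y0 = 15.55 sin 45.00° = 10.996 m/s.
x = v_x t = 10.996 × 1.038 = 11.41 m.
y = v_y0 t − ½ g t² = 10.996×1.038 − 4.900×1.038² = 6.134 m.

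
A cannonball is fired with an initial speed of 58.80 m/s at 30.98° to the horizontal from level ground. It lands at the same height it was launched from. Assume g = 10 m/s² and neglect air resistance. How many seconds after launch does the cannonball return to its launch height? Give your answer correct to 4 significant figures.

Vertical component: v_y = 58.80 sin 30.98° = 30.267 m/s.
For a projectile landing at launch height, time of flight is t = 2 v_y / g = 2 × 30.267 / 10 = 6.053 s.

6.053 s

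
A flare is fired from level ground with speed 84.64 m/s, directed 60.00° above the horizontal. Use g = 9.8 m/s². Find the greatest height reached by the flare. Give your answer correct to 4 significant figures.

274.1 m

Vertical component of launch velocity: v_y = 84.64 sin 60.00° = 73.300 m/s.
At the highest point the vertical velocity is zero, so v_y² = 2 g h_max.
h_max = (73.300)² / (2 × 9.8) = 5372.9 / 19.60 = 274.1 m.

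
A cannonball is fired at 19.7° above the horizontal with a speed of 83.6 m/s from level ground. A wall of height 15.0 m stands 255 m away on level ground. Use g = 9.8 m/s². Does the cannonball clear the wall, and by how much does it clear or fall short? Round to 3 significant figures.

v_x = 83.6 cos 19.7° = 78.71 m/s; v_y0 = 83.6 sin 19.7° = 28.18 m/s.
Time to reach the wall: t = 255 / 78.71 = 3.240 s.
Height at that point: y = 28.18×3.240 − 4.900×3.240² = 39.86 m.
That is 39.86 − 15.0 = 24.9 m above the top of the wall, so the cannonball clears it.

Yes — it clears the wall by 24.9 m.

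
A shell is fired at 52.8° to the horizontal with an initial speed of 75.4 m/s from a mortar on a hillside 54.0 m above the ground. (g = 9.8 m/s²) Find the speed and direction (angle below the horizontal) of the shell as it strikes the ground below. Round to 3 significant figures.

82.1 m/s at 56.3° below the horizontal

v_x = 75.4 cos 52.8° = 45.59 m/s (constant).
|v_y| at impact = √((60.06)² + 2×9.8×54.0) = 68.31 m/s.
Speed = √(45.59² + 68.31²) = 82.1 m/s; angle = arctan(68.31/45.59) = 56.3° below horizontal.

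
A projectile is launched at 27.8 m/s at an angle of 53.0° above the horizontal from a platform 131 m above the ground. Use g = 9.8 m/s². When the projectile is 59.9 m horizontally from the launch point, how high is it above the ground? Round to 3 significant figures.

148 m

v_x = 27.8 cos 53.0° = 16.73 m/s, v_y0 = 27.8 sin 53.0° = 22.20 m/s.
Time to reach x = 59.9 m: t = x / v_x = 59.9 / 16.73 = 3.580 s.
y = 131 + v_y0 t − ½ g t² = 131 + 22.20×3.580 − 4.900×3.580² = 148 m.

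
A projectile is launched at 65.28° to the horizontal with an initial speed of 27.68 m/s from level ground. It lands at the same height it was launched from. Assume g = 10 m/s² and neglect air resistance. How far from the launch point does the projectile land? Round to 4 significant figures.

For level ground, R = v₀² sin(2θ) / g.
sin(2 × 65.28°) = sin 130.56° = 0.7597.
R = (27.68)² × 0.7597 / 10 = 58.21 m.

58.21 m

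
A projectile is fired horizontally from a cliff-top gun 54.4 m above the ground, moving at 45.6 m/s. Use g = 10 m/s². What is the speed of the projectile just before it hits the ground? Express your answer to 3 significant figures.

Fall time: t = √(2 × 54.4 / 10) = 3.298 s.
At impact: v_x = 45.6 m/s (unchanged), v_y = g t = 10 × 3.298 = 32.98 m/s.
Speed = √(v_x² + v_y²) = √(2079 + 1088) = 56.3 m/s.

56.3 m/s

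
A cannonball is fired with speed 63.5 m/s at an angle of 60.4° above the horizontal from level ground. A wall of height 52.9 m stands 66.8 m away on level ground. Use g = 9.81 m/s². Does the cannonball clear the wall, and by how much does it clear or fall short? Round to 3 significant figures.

Yes — it clears the wall by 42.4 m.

v_x = 63.5 cos 60.4° = 31.37 m/s; v_y0 = 63.5 sin 60.4° = 55.21 m/s.
Time to reach the wall: t = 66.8 / 31.37 = 2.129 s.
Height at that point: y = 55.21×2.129 − 4.905×2.129² = 95.31 m.
That is 95.31 − 52.9 = 42.4 m above the top of the wall, so the cannonball clears it.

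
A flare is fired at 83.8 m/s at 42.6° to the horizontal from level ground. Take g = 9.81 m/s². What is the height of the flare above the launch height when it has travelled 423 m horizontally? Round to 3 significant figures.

v_x = 83.8 cos 42.6° = 61.68 m/s, v_y0 = 83.8 sin 42.6° = 56.72 m/s.
Time to reach x = 423 m: t = x / v_x = 423 / 61.68 = 6.858 s.
y = v_y0 t − ½ g t² = 56.72×6.858 − 4.905×6.858² = 158 m.

158 m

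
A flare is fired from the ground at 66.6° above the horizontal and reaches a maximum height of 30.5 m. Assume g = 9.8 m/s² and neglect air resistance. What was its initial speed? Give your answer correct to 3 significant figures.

26.6 m/s

At maximum height v_y = 0, so (v₀ sin θ)² = 2 g H.
v₀ sin 66.6° = √(2 × 9.8 × 30.5) = 24.45 m/s.
v₀ = 24.45 / sin 66.6° = 24.45 / 0.9178 = 26.6 m/s.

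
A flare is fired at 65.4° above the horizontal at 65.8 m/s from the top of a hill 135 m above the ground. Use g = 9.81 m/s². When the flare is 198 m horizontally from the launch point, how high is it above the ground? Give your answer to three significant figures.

311 m

v_x = 65.8 cos 65.4° = 27.39 m/s, v_y0 = 65.8 sin 65.4° = 59.83 m/s.
Time to reach x = 198 m: t = x / v_x = 198 / 27.39 = 7.229 s.
y = 135 + v_y0 t − ½ g t² = 135 + 59.83×7.229 − 4.905×7.229² = 311 m.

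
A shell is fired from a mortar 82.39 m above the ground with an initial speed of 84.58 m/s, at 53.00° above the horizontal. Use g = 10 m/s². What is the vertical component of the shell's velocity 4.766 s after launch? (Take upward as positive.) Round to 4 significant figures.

Initial vertical component: v_y0 = 84.58 sin 53.00° = 67.549 m/s.
v_y(t) = v_y0 − g t = 67.549 − 10 × 4.766 = 19.89 m/s.

19.89 m/s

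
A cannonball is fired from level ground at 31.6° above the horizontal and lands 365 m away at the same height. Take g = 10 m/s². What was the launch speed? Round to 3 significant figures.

On level ground, R = v₀² sin(2θ) / g, so v₀ = √(R g / sin 2θ).
sin(2 × 31.6°) = 0.8926.
v₀ = √(365 × 10 / 0.8926) = √4089 = 63.9 m/s.

63.9 m/s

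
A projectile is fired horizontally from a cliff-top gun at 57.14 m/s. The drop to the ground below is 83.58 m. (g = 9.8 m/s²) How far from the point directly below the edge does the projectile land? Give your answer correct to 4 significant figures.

236.0 m

Initial vertical velocity is zero, so the fall time comes from h = ½ g t²: t = √(2 × 83.58 / 9.8) = 4.1300 s.
Horizontal motion is uniform at 57.14 m/s, so x = 57.14 × 4.1300 = 236.0 m.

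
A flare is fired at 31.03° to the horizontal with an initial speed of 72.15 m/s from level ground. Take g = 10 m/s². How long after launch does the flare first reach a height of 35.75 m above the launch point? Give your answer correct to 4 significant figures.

v_y0 = 72.15 sin 31.03° = 37.192 m/s.
Set y = v_y0 t − ½ g t² = 35.75: 5.000 t² − 37.192 t + 35.75 = 0.
t = [37.192 ± √(1383.2 − 715.00)] / 10 = (37.192 ± 25.850) / 10, giving t = 1.134 s or t = 6.304 s.
The flare is on the way up at the first time, so t = 1.134 s.

1.134 s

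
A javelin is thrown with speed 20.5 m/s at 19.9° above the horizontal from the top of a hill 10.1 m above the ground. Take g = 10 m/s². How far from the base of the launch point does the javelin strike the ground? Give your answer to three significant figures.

44.0 m

Components: v_x = 20.5 cos 19.9° = 19.28 m/s, v_y = 20.5 sin 19.9° = 6.978 m/s.
Vertical: 0 = 10.1 + 6.978 t − ½(10) t² ⇒ 5.000 t² − 6.978 t − 10.1 = 0.
t = [6.978 + √(48.69 + 202.0)] / 10.00 = 2.281 s.
Horizontal: R = v_x · t = 19.28 × 2.281 = 44.0 m.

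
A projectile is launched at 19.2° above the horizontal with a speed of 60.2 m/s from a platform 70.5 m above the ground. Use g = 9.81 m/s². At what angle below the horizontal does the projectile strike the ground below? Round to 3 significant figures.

36.5°

v_x = 60.2 cos 19.2° = 56.85 m/s.
At impact |v_y| = √(v_y0² + 2 g h) = √(19.80² + 2×9.81×70.5) = 42.13 m/s.
Angle below horizontal = arctan(|v_y| / v_x) = arctan(42.13 / 56.85) = 36.5°.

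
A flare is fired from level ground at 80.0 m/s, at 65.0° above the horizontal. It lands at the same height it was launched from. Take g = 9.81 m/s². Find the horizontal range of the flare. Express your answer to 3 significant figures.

For level ground, R = v₀² sin(2θ) / g.
sin(2 × 65.0°) = sin 130.0° = 0.7660.
R = (80.0)² × 0.7660 / 9.81 = 500 m.

500 m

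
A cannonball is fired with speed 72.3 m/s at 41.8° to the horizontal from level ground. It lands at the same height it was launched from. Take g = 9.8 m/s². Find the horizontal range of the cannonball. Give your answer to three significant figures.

Components: v_x = 72.3 cos 41.8° = 53.90 m/s, v_y = 72.3 sin 41.8° = 48.19 m/s.
Time of flight (same landing height): t = 2 v_y / g = 2 × 48.19 / 9.8 = 9.835 s.
Range: R = v_x · t = 53.90 × 9.835 = 530 m.

530 m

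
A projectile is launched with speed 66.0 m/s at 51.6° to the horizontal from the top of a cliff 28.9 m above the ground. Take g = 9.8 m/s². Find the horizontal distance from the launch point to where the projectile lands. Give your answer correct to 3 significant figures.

Components: v_x = 66.0 cos 51.6° = 41.00 m/s, v_y = 66.0 sin 51.6° = 51.72 m/s.
Vertical: 0 = 28.9 + 51.72 t − ½(9.8) t² ⇒ 4.900 t² − 51.72 t − 28.9 = 0.
t = [51.72 + √(2675 + 566.4)] / 9.800 = 11.09 s.
Horizontal: R = v_x · t = 41.00 × 11.09 = 455 m.

455 m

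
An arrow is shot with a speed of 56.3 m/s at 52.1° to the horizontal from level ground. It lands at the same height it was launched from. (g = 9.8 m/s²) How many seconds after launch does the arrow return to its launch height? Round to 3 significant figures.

Vertical component: v_y = 56.3 sin 52.1° = 44.43 m/s.
For a projectile landing at launch height, time of flight is t = 2 v_y / g = 2 × 44.43 / 9.8 = 9.07 s.

9.07 s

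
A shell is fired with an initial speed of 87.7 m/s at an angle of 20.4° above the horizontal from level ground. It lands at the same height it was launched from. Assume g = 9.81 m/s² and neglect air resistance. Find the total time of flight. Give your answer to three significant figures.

Vertical component: v_y = 87.7 sin 20.4° = 30.57 m/s.
For a projectile landing at launch height, time of flight is t = 2 v_y / g = 2 × 30.57 / 9.81 = 6.23 s.

6.23 s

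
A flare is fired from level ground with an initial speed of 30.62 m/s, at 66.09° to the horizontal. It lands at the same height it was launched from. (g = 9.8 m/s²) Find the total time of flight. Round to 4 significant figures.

Vertical component: v_y = 30.62 sin 66.09° = 27.992 m/s.
For a projectile landing at launch height, time of flight is t = 2 v_y / g = 2 × 27.992 / 9.8 = 5.713 s.

5.713 s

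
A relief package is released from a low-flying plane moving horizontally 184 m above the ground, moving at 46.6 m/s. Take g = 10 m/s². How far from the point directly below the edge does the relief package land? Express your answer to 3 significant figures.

283 m

Initial vertical velocity is zero, so the fall time comes from h = ½ g t²: t = √(2 × 184 / 10) = 6.066 s.
Horizontal motion is uniform at 46.6 m/s, so x = 46.6 × 6.066 = 283 m.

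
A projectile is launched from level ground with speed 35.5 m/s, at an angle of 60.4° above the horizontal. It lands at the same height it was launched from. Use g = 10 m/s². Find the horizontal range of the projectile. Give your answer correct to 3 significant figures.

108 m

For level ground, R = v₀² sin(2θ) / g.
sin(2 × 60.4°) = sin 120.8° = 0.8590.
R = (35.5)² × 0.8590 / 10 = 108 m.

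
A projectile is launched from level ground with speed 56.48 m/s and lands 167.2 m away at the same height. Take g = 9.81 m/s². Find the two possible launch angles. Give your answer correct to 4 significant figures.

Level-ground range: R = v₀² sin(2θ)/g ⇒ sin 2θ = R g / v₀² = 167.2×9.81/56.48² = 0.5142.
2θ = arcsin(0.5142) = 30.944° or 180° − 30.944° = 149.056°.
So θ = 15.47° or θ = 74.53°.

15.47° and 74.53°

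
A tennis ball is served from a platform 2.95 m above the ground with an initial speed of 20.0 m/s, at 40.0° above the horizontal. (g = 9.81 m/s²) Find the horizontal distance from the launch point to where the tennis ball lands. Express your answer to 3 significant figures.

Components: v_x = 20.0 cos 40.0° = 15.32 m/s, v_y = 20.0 sin 40.0° = 12.86 m/s.
Vertical: 0 = 2.95 + 12.86 t − ½(9.81) t² ⇒ 4.905 t² − 12.86 t − 2.95 = 0.
t = [12.86 + √(165.4 + 57.88)] / 9.810 = 2.834 s.
Horizontal: R = v_x · t = 15.32 × 2.834 = 43.4 m.

43.4 m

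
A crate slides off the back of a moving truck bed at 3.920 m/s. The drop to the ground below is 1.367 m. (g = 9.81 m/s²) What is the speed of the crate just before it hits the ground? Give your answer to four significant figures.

6.495 m/s

Fall time: t = √(2 × 1.367 / 9.81) = 0.52792 s.
At impact: v_x = 3.920 m/s (unchanged), v_y = g t = 9.81 × 0.52792 = 5.1789 m/s.
Speed = √(v_x² + v_y²) = √(15.366 + 26.821) = 6.495 m/s.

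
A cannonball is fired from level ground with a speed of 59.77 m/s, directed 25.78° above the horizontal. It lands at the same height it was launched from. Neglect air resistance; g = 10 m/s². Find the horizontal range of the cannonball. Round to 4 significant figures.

279.8 m

For level ground, R = v₀² sin(2θ) / g.
sin(2 × 25.78°) = sin 51.560° = 0.7833.
R = (59.77)² × 0.7833 / 10 = 279.8 m.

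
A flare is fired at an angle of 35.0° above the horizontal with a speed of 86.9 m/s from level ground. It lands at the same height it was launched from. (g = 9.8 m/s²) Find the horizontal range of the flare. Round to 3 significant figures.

Components: v_x = 86.9 cos 35.0° = 71.18 m/s, v_y = 86.9 sin 35.0° = 49.84 m/s.
Time of flight (same landing height): t = 2 v_y / g = 2 × 49.84 / 9.8 = 10.17 s.
Range: R = v_x · t = 71.18 × 10.17 = 724 m.

724 m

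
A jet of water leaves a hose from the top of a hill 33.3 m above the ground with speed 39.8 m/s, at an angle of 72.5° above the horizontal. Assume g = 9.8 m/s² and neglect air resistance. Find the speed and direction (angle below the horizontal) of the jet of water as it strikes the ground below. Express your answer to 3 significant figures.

v_x = 39.8 cos 72.5° = 11.97 m/s (constant).
|v_y| at impact = √((37.96)² + 2×9.8×33.3) = 45.76 m/s.
Speed = √(11.97² + 45.76²) = 47.3 m/s; angle = arctan(45.76/11.97) = 75.3° below horizontal.

47.3 m/s at 75.3° below the horizontal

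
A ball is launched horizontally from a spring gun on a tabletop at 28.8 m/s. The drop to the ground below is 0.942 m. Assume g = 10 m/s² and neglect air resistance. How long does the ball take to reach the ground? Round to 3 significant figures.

0.434 s

The horizontal speed doesn't affect the fall. With v_y0 = 0, h = ½ g t².
t = √(2 × 0.942 / 10) = √0.1884 = 0.434 s.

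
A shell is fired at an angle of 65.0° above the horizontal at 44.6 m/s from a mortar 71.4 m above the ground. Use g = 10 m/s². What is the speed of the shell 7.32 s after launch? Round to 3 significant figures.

v_x = 44.6 cos 65.0° = 18.85 m/s (constant).
v_y(t) = 44.6 sin 65.0° − g t = 40.42 − 10 × 7.32 = -32.78 m/s.
Speed = √(v_x² + v_y²) = √(355.3 + 1075) = 37.8 m/s.

37.8 m/s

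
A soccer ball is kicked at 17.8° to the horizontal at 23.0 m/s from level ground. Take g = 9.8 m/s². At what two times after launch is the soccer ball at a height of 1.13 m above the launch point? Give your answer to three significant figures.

0.184 s and 1.25 s

v_y0 = 23.0 sin 17.8° = 7.031 m/s.
Set y = v_y0 t − ½ g t² = 1.13: 4.900 t² − 7.031 t + 1.13 = 0.
t = [7.031 ± √(49.43 − 22.15)] / 9.8 = (7.031 ± 5.223) / 9.8, giving t = 0.184 s or t = 1.25 s.
So the soccer ball is at 1.13 m at t = 0.184 s (rising) and t = 1.25 s (falling).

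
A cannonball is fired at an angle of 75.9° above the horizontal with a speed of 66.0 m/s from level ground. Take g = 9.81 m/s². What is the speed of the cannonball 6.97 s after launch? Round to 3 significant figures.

16.7 m/s

v_x = 66.0 cos 75.9° = 16.08 m/s (constant).
v_y(t) = 66.0 sin 75.9° − g t = 64.01 − 9.81 × 6.97 = -4.366 m/s.
Speed = √(v_x² + v_y²) = √(258.6 + 19.06) = 16.7 m/s.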